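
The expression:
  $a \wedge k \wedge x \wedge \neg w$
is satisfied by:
  {a: True, x: True, k: True, w: False}


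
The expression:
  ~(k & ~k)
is always true.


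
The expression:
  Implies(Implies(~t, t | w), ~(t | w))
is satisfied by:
  {w: False, t: False}


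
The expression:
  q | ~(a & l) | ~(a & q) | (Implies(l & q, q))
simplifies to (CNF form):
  True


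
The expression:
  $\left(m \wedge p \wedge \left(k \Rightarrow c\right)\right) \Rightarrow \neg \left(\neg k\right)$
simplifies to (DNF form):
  $k \vee \neg m \vee \neg p$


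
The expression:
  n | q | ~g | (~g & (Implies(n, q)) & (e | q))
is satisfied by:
  {n: True, q: True, g: False}
  {n: True, g: False, q: False}
  {q: True, g: False, n: False}
  {q: False, g: False, n: False}
  {n: True, q: True, g: True}
  {n: True, g: True, q: False}
  {q: True, g: True, n: False}


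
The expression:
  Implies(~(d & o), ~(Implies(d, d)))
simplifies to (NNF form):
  d & o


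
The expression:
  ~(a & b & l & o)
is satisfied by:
  {l: False, o: False, a: False, b: False}
  {b: True, l: False, o: False, a: False}
  {a: True, l: False, o: False, b: False}
  {b: True, a: True, l: False, o: False}
  {o: True, b: False, l: False, a: False}
  {b: True, o: True, l: False, a: False}
  {a: True, o: True, b: False, l: False}
  {b: True, a: True, o: True, l: False}
  {l: True, a: False, o: False, b: False}
  {b: True, l: True, a: False, o: False}
  {a: True, l: True, b: False, o: False}
  {b: True, a: True, l: True, o: False}
  {o: True, l: True, a: False, b: False}
  {b: True, o: True, l: True, a: False}
  {a: True, o: True, l: True, b: False}


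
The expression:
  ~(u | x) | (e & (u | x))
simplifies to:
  e | (~u & ~x)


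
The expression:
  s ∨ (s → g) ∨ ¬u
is always true.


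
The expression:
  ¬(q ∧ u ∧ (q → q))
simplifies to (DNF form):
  ¬q ∨ ¬u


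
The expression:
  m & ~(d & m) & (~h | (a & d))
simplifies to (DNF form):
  m & ~d & ~h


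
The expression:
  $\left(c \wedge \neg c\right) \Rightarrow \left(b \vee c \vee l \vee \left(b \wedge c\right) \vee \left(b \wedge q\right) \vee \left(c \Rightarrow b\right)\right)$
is always true.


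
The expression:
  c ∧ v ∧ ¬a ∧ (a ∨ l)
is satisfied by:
  {v: True, c: True, l: True, a: False}


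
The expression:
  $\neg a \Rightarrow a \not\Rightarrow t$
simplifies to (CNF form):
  $a$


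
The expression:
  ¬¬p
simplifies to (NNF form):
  p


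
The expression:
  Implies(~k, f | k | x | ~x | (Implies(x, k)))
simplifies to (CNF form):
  True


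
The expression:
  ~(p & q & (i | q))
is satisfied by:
  {p: False, q: False}
  {q: True, p: False}
  {p: True, q: False}


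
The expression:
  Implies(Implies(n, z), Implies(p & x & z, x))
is always true.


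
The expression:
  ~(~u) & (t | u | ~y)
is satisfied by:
  {u: True}


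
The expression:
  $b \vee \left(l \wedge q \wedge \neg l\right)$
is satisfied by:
  {b: True}


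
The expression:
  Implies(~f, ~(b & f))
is always true.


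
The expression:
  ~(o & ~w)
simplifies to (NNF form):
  w | ~o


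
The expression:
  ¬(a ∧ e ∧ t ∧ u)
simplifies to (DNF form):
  ¬a ∨ ¬e ∨ ¬t ∨ ¬u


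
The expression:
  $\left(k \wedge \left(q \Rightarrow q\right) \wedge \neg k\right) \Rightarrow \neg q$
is always true.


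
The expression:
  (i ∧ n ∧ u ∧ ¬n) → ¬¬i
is always true.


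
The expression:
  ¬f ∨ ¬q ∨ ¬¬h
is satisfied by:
  {h: True, q: False, f: False}
  {h: False, q: False, f: False}
  {f: True, h: True, q: False}
  {f: True, h: False, q: False}
  {q: True, h: True, f: False}
  {q: True, h: False, f: False}
  {q: True, f: True, h: True}


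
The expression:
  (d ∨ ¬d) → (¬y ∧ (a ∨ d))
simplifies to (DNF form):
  (a ∧ ¬y) ∨ (d ∧ ¬y)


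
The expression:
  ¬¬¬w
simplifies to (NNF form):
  ¬w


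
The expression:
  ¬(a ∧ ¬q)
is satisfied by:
  {q: True, a: False}
  {a: False, q: False}
  {a: True, q: True}


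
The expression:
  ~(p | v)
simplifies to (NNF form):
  ~p & ~v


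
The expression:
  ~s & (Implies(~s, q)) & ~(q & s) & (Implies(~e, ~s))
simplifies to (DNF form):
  q & ~s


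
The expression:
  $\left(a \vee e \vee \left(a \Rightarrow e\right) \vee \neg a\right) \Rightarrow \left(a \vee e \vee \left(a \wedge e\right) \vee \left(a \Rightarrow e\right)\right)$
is always true.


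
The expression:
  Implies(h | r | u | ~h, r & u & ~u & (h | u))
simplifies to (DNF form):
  False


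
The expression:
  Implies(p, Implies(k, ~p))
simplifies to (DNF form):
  ~k | ~p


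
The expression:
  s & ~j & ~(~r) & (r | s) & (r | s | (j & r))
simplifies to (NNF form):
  r & s & ~j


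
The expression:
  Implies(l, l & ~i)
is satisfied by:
  {l: False, i: False}
  {i: True, l: False}
  {l: True, i: False}


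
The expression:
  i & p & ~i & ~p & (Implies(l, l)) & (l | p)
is never true.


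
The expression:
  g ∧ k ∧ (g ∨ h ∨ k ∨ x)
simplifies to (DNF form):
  g ∧ k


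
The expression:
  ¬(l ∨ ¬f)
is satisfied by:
  {f: True, l: False}


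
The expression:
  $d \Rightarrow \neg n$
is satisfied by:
  {d: False, n: False}
  {n: True, d: False}
  {d: True, n: False}


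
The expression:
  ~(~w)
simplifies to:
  w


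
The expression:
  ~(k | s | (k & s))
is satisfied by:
  {k: False, s: False}


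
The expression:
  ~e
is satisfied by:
  {e: False}


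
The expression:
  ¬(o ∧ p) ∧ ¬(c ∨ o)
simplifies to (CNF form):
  ¬c ∧ ¬o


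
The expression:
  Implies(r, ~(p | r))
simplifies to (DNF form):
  ~r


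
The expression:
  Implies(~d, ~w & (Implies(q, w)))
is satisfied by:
  {d: True, q: False, w: False}
  {d: True, w: True, q: False}
  {d: True, q: True, w: False}
  {d: True, w: True, q: True}
  {w: False, q: False, d: False}


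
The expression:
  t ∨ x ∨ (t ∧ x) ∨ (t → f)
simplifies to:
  True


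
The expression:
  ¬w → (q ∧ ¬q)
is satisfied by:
  {w: True}


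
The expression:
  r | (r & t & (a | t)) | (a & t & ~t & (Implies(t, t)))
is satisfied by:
  {r: True}


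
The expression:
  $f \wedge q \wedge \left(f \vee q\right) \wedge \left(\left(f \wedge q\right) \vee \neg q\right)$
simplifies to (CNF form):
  $f \wedge q$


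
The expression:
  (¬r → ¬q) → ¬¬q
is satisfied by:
  {q: True}


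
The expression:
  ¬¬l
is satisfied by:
  {l: True}


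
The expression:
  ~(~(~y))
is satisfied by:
  {y: False}


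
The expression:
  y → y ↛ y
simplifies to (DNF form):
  ¬y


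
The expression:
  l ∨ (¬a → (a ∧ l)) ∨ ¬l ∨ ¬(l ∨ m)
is always true.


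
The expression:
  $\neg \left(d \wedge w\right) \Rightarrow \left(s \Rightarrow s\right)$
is always true.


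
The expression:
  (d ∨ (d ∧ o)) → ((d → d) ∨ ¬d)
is always true.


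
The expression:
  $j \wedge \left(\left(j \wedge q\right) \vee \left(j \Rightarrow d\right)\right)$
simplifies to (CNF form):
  $j \wedge \left(d \vee q\right)$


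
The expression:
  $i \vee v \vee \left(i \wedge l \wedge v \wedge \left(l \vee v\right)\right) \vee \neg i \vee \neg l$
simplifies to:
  $\text{True}$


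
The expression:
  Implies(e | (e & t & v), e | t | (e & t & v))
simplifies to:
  True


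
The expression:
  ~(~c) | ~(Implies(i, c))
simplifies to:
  c | i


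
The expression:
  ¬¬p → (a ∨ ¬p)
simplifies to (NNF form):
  a ∨ ¬p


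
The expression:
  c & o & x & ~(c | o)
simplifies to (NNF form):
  False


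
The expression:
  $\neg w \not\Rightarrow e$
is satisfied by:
  {e: False, w: False}


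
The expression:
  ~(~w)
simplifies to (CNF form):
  w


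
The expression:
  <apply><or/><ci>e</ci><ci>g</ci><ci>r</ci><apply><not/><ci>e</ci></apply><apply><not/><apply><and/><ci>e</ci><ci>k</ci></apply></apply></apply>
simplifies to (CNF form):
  <true/>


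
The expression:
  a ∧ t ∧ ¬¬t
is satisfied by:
  {t: True, a: True}


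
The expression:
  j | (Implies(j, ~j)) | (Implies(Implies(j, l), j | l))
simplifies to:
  True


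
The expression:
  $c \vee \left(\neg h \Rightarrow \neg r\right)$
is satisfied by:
  {c: True, h: True, r: False}
  {c: True, h: False, r: False}
  {h: True, c: False, r: False}
  {c: False, h: False, r: False}
  {r: True, c: True, h: True}
  {r: True, c: True, h: False}
  {r: True, h: True, c: False}


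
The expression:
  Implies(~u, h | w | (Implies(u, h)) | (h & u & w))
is always true.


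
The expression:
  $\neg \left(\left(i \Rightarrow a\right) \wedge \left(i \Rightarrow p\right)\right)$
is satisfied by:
  {i: True, p: False, a: False}
  {a: True, i: True, p: False}
  {p: True, i: True, a: False}


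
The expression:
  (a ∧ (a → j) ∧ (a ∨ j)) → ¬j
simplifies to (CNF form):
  ¬a ∨ ¬j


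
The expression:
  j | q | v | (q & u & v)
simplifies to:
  j | q | v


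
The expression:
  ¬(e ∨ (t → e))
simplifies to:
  t ∧ ¬e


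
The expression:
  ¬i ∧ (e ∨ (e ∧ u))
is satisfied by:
  {e: True, i: False}


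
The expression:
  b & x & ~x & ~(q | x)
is never true.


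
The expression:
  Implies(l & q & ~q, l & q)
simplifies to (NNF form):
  True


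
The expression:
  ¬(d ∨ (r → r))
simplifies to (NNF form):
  False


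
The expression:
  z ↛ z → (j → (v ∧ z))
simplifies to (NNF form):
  True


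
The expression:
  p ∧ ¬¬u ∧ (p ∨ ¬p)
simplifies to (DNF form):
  p ∧ u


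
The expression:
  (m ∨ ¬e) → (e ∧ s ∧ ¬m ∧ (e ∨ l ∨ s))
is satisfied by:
  {e: True, m: False}


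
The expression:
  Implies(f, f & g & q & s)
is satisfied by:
  {q: True, g: True, s: True, f: False}
  {q: True, g: True, s: False, f: False}
  {q: True, s: True, g: False, f: False}
  {q: True, s: False, g: False, f: False}
  {g: True, s: True, q: False, f: False}
  {g: True, s: False, q: False, f: False}
  {s: True, q: False, g: False, f: False}
  {s: False, q: False, g: False, f: False}
  {f: True, q: True, g: True, s: True}


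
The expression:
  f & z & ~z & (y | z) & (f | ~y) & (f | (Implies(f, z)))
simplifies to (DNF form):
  False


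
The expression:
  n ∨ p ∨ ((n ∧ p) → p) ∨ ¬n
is always true.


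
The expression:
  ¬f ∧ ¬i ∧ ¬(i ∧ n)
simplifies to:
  ¬f ∧ ¬i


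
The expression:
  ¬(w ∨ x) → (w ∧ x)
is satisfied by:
  {x: True, w: True}
  {x: True, w: False}
  {w: True, x: False}


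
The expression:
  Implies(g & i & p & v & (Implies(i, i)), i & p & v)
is always true.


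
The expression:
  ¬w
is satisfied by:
  {w: False}


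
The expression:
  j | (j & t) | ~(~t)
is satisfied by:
  {t: True, j: True}
  {t: True, j: False}
  {j: True, t: False}


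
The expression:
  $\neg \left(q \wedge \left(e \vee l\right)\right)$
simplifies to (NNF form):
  $\left(\neg e \wedge \neg l\right) \vee \neg q$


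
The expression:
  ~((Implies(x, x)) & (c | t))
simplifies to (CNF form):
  ~c & ~t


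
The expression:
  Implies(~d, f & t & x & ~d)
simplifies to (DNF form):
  d | (f & t & x)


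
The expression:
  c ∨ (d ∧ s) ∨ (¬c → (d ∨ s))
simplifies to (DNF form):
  c ∨ d ∨ s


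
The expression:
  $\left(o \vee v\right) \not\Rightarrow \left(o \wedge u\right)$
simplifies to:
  $\left(o \wedge \neg u\right) \vee \left(v \wedge \neg o\right)$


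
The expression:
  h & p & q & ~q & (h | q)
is never true.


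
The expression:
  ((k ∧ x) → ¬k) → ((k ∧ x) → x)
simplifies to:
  True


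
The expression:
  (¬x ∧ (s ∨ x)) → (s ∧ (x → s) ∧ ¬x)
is always true.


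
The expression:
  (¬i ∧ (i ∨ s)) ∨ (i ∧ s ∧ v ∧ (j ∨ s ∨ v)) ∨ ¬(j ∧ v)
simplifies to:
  s ∨ ¬j ∨ ¬v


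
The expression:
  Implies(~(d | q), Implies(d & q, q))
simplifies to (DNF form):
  True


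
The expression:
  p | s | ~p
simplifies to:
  True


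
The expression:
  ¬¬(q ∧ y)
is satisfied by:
  {y: True, q: True}


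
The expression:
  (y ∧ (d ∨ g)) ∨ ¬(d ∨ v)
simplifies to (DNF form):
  (d ∧ y) ∨ (g ∧ y) ∨ (¬d ∧ ¬v)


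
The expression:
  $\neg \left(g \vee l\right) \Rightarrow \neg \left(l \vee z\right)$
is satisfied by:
  {l: True, g: True, z: False}
  {l: True, g: False, z: False}
  {g: True, l: False, z: False}
  {l: False, g: False, z: False}
  {z: True, l: True, g: True}
  {z: True, l: True, g: False}
  {z: True, g: True, l: False}


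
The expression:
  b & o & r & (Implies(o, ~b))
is never true.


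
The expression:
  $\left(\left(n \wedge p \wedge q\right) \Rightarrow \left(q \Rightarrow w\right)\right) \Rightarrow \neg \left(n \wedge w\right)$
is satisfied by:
  {w: False, n: False}
  {n: True, w: False}
  {w: True, n: False}


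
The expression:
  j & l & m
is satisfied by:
  {m: True, j: True, l: True}


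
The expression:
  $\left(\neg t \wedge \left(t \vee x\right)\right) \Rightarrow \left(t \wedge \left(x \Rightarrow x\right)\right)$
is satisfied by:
  {t: True, x: False}
  {x: False, t: False}
  {x: True, t: True}


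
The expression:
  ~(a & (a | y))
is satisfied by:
  {a: False}


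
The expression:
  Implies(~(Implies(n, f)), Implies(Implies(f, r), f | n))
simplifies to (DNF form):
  True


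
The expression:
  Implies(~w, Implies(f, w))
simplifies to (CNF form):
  w | ~f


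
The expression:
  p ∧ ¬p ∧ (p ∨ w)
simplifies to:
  False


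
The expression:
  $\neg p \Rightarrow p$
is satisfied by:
  {p: True}


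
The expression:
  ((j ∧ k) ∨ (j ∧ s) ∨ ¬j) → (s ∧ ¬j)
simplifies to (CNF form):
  (j ∨ s) ∧ (s ∨ ¬k) ∧ (¬j ∨ ¬s)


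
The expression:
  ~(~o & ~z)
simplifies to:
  o | z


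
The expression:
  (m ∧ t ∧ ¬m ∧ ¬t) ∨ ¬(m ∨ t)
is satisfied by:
  {t: False, m: False}


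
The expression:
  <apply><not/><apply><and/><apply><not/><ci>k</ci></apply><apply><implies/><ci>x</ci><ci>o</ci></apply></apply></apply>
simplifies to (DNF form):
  <apply><or/><ci>k</ci><apply><and/><ci>x</ci><apply><not/><ci>o</ci></apply></apply></apply>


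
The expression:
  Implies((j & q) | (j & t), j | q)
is always true.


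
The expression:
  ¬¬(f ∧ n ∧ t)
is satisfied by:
  {t: True, f: True, n: True}


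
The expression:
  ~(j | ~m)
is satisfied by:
  {m: True, j: False}


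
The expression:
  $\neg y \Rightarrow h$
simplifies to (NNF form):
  $h \vee y$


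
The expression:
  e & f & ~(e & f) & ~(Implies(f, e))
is never true.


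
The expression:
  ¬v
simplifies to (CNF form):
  ¬v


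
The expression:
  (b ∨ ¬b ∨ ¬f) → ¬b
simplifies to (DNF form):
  ¬b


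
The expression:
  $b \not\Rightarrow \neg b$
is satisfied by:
  {b: True}


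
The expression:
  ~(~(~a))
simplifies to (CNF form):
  ~a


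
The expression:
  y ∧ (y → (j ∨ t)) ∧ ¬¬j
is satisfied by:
  {j: True, y: True}


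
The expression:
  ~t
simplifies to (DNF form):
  ~t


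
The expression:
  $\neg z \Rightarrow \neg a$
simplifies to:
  $z \vee \neg a$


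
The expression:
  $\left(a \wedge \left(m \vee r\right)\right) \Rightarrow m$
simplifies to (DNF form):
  $m \vee \neg a \vee \neg r$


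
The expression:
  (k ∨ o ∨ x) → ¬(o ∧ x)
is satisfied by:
  {o: False, x: False}
  {x: True, o: False}
  {o: True, x: False}


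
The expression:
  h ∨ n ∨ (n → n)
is always true.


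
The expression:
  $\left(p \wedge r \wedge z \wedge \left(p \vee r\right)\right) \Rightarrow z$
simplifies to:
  $\text{True}$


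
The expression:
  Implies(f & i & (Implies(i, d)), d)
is always true.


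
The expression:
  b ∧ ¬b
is never true.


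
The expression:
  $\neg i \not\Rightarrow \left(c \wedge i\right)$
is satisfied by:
  {i: False}


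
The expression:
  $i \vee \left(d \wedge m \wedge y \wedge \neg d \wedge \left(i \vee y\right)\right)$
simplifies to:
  $i$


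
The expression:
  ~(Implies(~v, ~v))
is never true.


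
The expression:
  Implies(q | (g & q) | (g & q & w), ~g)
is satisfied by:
  {g: False, q: False}
  {q: True, g: False}
  {g: True, q: False}


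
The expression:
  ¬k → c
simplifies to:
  c ∨ k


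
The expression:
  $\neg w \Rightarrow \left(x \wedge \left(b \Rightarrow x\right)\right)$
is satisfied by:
  {x: True, w: True}
  {x: True, w: False}
  {w: True, x: False}


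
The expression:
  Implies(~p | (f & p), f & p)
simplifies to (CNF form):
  p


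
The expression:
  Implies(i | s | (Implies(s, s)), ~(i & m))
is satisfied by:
  {m: False, i: False}
  {i: True, m: False}
  {m: True, i: False}


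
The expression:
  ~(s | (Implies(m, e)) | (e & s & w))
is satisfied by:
  {m: True, e: False, s: False}


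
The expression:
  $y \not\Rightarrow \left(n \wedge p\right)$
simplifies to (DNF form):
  $\left(y \wedge \neg n\right) \vee \left(y \wedge \neg p\right)$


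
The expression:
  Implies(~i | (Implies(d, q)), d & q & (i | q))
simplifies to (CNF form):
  d & (i | q)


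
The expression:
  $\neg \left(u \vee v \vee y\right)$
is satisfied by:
  {u: False, v: False, y: False}


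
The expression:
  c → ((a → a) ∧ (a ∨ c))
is always true.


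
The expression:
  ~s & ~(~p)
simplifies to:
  p & ~s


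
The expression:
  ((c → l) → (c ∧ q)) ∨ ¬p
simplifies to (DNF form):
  (c ∧ q) ∨ (c ∧ ¬l) ∨ ¬p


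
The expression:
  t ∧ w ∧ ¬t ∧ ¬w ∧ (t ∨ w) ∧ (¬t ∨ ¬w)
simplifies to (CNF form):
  False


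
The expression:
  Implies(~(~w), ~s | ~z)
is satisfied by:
  {s: False, z: False, w: False}
  {w: True, s: False, z: False}
  {z: True, s: False, w: False}
  {w: True, z: True, s: False}
  {s: True, w: False, z: False}
  {w: True, s: True, z: False}
  {z: True, s: True, w: False}


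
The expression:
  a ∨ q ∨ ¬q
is always true.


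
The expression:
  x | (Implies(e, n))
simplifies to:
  n | x | ~e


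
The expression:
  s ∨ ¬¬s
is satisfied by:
  {s: True}


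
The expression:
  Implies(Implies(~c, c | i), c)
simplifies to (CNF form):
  c | ~i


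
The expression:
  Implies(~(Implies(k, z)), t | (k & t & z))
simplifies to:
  t | z | ~k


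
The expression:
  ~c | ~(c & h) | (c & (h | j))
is always true.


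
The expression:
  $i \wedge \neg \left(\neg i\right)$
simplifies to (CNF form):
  $i$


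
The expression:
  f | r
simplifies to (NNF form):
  f | r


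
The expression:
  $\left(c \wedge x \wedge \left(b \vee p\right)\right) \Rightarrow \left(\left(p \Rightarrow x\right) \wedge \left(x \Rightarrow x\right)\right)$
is always true.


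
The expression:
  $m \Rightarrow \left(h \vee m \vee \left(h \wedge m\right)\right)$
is always true.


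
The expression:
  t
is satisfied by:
  {t: True}


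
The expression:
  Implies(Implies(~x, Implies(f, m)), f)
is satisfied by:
  {f: True}


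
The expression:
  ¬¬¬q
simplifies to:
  ¬q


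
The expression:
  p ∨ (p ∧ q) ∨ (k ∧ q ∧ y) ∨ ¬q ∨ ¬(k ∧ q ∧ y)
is always true.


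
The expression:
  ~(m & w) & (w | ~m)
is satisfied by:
  {m: False}


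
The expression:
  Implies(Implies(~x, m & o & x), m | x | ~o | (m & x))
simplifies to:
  True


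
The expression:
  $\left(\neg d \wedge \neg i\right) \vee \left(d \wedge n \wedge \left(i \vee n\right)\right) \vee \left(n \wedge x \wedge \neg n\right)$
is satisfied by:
  {n: True, i: False, d: False}
  {i: False, d: False, n: False}
  {n: True, d: True, i: False}
  {n: True, i: True, d: True}


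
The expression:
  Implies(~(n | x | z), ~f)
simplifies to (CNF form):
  n | x | z | ~f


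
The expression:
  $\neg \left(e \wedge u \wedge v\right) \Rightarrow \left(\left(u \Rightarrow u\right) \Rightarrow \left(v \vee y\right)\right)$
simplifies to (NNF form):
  $v \vee y$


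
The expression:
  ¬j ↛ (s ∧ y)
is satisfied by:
  {j: False, s: False, y: False}
  {y: True, j: False, s: False}
  {s: True, j: False, y: False}


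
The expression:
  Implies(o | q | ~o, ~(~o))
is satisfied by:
  {o: True}


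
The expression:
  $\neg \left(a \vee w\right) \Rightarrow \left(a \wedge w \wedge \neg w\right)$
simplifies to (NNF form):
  $a \vee w$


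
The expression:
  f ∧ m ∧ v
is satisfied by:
  {m: True, f: True, v: True}


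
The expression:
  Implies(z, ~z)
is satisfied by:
  {z: False}


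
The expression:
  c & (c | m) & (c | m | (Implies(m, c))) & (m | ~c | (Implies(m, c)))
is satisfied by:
  {c: True}


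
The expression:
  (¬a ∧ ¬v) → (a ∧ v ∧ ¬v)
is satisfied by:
  {a: True, v: True}
  {a: True, v: False}
  {v: True, a: False}


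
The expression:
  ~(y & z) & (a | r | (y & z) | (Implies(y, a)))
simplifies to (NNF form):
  ~y | (a & ~z) | (r & ~z)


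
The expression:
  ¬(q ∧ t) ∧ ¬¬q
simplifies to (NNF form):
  q ∧ ¬t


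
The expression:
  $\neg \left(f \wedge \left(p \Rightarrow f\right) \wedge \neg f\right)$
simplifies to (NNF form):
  $\text{True}$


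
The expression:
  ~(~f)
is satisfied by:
  {f: True}


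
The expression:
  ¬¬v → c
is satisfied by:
  {c: True, v: False}
  {v: False, c: False}
  {v: True, c: True}


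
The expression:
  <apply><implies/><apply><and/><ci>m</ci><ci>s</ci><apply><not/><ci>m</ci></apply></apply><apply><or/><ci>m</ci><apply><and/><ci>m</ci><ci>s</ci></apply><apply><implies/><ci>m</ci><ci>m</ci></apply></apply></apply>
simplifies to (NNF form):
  <true/>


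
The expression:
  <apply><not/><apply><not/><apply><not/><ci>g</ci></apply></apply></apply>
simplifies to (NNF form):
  <apply><not/><ci>g</ci></apply>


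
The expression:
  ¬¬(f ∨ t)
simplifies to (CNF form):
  f ∨ t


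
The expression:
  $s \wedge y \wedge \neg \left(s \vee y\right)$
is never true.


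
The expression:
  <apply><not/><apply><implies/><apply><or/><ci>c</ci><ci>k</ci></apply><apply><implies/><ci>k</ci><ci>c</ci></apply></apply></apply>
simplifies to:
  <apply><and/><ci>k</ci><apply><not/><ci>c</ci></apply></apply>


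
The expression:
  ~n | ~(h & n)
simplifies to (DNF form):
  ~h | ~n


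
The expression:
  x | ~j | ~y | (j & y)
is always true.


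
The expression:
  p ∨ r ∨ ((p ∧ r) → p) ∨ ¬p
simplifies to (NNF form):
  True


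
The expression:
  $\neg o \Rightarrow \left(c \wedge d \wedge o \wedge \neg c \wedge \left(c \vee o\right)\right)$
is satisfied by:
  {o: True}


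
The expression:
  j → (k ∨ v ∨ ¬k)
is always true.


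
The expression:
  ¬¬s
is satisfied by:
  {s: True}


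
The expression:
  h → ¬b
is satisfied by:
  {h: False, b: False}
  {b: True, h: False}
  {h: True, b: False}


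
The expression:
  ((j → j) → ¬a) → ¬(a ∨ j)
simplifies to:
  a ∨ ¬j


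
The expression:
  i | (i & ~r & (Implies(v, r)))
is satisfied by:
  {i: True}


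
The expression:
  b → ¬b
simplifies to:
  ¬b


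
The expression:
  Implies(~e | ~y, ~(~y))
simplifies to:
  y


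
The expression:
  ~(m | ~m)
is never true.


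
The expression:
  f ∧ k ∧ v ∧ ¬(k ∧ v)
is never true.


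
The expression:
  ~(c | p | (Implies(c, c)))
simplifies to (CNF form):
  False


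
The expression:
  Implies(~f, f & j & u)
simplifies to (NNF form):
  f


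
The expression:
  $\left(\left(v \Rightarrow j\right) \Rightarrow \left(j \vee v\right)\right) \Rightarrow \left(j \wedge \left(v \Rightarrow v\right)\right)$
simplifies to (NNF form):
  $j \vee \neg v$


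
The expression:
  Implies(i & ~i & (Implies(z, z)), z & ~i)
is always true.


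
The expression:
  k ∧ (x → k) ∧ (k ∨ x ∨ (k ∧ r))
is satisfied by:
  {k: True}


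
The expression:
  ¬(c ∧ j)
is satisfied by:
  {c: False, j: False}
  {j: True, c: False}
  {c: True, j: False}


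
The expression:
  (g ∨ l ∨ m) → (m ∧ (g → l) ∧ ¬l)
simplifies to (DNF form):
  ¬g ∧ ¬l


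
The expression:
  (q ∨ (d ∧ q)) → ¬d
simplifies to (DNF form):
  ¬d ∨ ¬q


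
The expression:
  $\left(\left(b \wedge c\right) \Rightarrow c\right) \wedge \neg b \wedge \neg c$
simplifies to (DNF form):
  $\neg b \wedge \neg c$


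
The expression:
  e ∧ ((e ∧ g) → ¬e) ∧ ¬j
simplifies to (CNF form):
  e ∧ ¬g ∧ ¬j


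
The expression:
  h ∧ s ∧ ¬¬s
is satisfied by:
  {h: True, s: True}


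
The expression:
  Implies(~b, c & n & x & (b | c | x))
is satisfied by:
  {b: True, c: True, n: True, x: True}
  {b: True, c: True, n: True, x: False}
  {b: True, c: True, x: True, n: False}
  {b: True, c: True, x: False, n: False}
  {b: True, n: True, x: True, c: False}
  {b: True, n: True, x: False, c: False}
  {b: True, n: False, x: True, c: False}
  {b: True, n: False, x: False, c: False}
  {c: True, n: True, x: True, b: False}


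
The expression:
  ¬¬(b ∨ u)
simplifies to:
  b ∨ u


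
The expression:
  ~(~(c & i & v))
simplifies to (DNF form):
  c & i & v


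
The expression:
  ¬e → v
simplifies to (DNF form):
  e ∨ v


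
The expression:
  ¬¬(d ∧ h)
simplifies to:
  d ∧ h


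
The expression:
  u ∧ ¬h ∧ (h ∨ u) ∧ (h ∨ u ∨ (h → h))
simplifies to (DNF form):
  u ∧ ¬h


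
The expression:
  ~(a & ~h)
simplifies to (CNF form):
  h | ~a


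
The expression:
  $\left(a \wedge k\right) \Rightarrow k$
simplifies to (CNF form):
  $\text{True}$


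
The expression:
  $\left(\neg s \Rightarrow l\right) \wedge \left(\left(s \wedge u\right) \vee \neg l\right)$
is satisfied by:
  {s: True, u: True, l: False}
  {s: True, l: False, u: False}
  {s: True, u: True, l: True}


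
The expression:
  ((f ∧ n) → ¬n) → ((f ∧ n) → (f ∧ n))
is always true.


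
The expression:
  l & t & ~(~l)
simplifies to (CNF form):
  l & t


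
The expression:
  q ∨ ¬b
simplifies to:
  q ∨ ¬b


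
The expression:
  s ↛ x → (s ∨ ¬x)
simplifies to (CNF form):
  True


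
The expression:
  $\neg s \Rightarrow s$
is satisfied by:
  {s: True}


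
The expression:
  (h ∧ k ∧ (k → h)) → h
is always true.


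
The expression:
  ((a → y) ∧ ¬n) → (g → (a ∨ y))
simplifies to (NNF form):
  a ∨ n ∨ y ∨ ¬g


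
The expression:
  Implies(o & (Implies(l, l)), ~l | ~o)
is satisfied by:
  {l: False, o: False}
  {o: True, l: False}
  {l: True, o: False}


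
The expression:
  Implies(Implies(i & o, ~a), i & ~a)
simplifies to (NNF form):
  i & (o | ~a)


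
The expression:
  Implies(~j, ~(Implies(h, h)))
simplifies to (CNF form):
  j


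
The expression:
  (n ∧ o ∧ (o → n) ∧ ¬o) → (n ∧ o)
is always true.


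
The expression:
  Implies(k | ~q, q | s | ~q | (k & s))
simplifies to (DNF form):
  True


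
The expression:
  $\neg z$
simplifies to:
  $\neg z$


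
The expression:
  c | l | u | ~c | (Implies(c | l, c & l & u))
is always true.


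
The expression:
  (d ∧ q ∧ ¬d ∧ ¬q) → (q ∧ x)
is always true.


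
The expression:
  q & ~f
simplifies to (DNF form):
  q & ~f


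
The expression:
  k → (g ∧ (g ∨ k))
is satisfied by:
  {g: True, k: False}
  {k: False, g: False}
  {k: True, g: True}


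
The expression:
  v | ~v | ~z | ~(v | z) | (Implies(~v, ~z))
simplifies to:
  True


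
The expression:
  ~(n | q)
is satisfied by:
  {n: False, q: False}


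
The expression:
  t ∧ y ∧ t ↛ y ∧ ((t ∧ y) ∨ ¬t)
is never true.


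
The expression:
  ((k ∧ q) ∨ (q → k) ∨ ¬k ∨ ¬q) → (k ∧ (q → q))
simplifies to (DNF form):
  k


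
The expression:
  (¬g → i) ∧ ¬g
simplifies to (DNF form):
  i ∧ ¬g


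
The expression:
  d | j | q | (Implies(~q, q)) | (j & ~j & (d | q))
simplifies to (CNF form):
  d | j | q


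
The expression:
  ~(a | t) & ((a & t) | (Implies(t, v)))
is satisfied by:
  {t: False, a: False}


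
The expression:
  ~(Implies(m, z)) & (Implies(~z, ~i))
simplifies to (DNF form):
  m & ~i & ~z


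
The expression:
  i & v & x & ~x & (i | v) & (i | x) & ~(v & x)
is never true.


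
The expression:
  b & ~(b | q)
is never true.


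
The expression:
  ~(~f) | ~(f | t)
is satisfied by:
  {f: True, t: False}
  {t: False, f: False}
  {t: True, f: True}


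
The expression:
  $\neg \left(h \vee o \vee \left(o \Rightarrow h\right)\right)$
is never true.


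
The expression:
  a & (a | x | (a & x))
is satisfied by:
  {a: True}


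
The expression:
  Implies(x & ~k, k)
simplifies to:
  k | ~x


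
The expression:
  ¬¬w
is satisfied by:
  {w: True}


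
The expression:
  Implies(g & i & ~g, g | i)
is always true.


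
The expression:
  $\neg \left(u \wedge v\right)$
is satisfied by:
  {u: False, v: False}
  {v: True, u: False}
  {u: True, v: False}


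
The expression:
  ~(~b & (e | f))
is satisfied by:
  {b: True, f: False, e: False}
  {b: True, e: True, f: False}
  {b: True, f: True, e: False}
  {b: True, e: True, f: True}
  {e: False, f: False, b: False}


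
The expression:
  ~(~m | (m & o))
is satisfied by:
  {m: True, o: False}


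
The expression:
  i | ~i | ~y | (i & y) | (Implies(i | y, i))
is always true.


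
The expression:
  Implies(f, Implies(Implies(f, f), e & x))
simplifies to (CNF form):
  (e | ~f) & (x | ~f)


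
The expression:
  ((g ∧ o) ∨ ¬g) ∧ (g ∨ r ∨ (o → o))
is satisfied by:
  {o: True, g: False}
  {g: False, o: False}
  {g: True, o: True}


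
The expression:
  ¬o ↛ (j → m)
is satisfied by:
  {j: True, o: False, m: False}


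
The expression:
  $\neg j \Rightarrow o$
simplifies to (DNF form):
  $j \vee o$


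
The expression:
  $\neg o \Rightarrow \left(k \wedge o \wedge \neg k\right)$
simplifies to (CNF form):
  $o$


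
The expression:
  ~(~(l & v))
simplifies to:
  l & v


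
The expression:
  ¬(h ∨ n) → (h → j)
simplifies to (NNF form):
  True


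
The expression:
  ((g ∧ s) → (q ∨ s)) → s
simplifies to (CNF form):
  s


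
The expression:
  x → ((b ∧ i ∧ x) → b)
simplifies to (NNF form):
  True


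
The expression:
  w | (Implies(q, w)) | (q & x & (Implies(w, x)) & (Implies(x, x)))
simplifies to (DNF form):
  w | x | ~q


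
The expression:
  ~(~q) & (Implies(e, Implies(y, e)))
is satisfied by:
  {q: True}


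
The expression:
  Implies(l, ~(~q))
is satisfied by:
  {q: True, l: False}
  {l: False, q: False}
  {l: True, q: True}


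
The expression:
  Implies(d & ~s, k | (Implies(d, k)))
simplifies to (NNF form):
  k | s | ~d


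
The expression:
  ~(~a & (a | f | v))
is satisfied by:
  {a: True, f: False, v: False}
  {a: True, v: True, f: False}
  {a: True, f: True, v: False}
  {a: True, v: True, f: True}
  {v: False, f: False, a: False}


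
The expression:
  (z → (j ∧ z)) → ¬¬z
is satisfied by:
  {z: True}


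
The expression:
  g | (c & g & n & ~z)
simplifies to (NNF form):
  g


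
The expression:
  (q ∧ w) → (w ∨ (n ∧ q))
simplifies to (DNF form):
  True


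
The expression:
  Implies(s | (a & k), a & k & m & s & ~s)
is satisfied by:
  {k: False, s: False, a: False}
  {a: True, k: False, s: False}
  {k: True, a: False, s: False}


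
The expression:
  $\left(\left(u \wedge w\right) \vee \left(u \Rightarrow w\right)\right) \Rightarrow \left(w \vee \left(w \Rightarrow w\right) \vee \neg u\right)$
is always true.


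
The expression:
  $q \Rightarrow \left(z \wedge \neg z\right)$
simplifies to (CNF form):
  $\neg q$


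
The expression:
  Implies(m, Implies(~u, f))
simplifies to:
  f | u | ~m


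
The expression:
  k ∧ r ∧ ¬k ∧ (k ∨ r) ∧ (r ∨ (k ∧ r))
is never true.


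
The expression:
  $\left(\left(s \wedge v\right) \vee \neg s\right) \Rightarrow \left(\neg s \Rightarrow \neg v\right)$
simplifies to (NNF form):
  $s \vee \neg v$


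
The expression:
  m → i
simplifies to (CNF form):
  i ∨ ¬m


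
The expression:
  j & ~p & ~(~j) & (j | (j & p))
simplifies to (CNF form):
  j & ~p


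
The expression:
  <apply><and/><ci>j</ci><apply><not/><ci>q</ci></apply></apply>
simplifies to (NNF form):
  <apply><and/><ci>j</ci><apply><not/><ci>q</ci></apply></apply>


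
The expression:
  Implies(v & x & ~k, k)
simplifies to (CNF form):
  k | ~v | ~x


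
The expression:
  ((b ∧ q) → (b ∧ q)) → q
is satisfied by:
  {q: True}


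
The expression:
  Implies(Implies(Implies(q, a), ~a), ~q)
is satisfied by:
  {a: True, q: False}
  {q: False, a: False}
  {q: True, a: True}


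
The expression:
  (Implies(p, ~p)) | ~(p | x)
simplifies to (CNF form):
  ~p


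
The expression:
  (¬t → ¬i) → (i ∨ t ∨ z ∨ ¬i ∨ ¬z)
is always true.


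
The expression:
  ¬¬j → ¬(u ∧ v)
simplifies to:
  ¬j ∨ ¬u ∨ ¬v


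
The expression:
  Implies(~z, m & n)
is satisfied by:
  {n: True, z: True, m: True}
  {n: True, z: True, m: False}
  {z: True, m: True, n: False}
  {z: True, m: False, n: False}
  {n: True, m: True, z: False}


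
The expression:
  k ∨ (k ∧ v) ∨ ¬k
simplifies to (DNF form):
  True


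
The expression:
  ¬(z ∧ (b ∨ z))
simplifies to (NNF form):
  ¬z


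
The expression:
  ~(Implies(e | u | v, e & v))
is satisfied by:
  {u: True, v: False, e: False}
  {u: True, v: True, e: False}
  {v: True, u: False, e: False}
  {e: True, u: True, v: False}
  {e: True, u: False, v: False}


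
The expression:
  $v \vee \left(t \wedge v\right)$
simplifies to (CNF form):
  $v$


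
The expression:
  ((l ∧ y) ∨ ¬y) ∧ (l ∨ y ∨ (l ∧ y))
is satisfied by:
  {l: True}


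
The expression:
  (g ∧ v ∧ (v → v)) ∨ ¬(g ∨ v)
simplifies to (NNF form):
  (g ∧ v) ∨ (¬g ∧ ¬v)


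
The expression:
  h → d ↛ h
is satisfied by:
  {h: False}


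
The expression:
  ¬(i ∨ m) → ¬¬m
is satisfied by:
  {i: True, m: True}
  {i: True, m: False}
  {m: True, i: False}


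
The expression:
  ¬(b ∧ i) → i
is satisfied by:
  {i: True}


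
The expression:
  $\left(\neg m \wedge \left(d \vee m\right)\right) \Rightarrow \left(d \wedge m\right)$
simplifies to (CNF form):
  $m \vee \neg d$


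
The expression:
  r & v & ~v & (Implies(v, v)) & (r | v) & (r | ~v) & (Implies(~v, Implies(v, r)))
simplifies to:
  False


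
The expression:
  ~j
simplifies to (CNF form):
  ~j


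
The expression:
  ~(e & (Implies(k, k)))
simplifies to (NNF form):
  ~e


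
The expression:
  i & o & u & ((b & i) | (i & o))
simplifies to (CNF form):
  i & o & u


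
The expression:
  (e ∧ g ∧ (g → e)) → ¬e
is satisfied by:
  {g: False, e: False}
  {e: True, g: False}
  {g: True, e: False}


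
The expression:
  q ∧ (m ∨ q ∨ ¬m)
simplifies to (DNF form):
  q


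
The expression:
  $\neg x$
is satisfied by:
  {x: False}


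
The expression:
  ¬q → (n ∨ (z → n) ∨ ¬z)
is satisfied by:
  {n: True, q: True, z: False}
  {n: True, z: False, q: False}
  {q: True, z: False, n: False}
  {q: False, z: False, n: False}
  {n: True, q: True, z: True}
  {n: True, z: True, q: False}
  {q: True, z: True, n: False}


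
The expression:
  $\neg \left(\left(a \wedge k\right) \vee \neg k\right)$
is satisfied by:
  {k: True, a: False}


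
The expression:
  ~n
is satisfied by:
  {n: False}


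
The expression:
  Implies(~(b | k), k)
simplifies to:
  b | k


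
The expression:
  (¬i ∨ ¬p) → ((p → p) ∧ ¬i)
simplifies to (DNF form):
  p ∨ ¬i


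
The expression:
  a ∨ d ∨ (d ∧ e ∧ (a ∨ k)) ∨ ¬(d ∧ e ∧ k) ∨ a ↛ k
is always true.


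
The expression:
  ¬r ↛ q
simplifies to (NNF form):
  q ∨ ¬r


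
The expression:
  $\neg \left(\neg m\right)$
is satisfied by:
  {m: True}


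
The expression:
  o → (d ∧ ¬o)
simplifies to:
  ¬o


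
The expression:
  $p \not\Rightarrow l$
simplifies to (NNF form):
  $p \wedge \neg l$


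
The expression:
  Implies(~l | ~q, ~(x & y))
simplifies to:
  ~x | ~y | (l & q)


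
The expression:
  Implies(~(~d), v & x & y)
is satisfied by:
  {x: True, y: True, v: True, d: False}
  {x: True, y: True, v: False, d: False}
  {x: True, v: True, y: False, d: False}
  {x: True, v: False, y: False, d: False}
  {y: True, v: True, x: False, d: False}
  {y: True, x: False, v: False, d: False}
  {y: False, v: True, x: False, d: False}
  {y: False, x: False, v: False, d: False}
  {x: True, d: True, y: True, v: True}


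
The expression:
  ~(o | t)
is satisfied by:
  {o: False, t: False}


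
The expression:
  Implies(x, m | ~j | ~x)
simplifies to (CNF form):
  m | ~j | ~x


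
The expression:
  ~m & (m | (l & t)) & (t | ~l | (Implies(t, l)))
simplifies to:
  l & t & ~m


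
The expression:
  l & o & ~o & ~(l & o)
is never true.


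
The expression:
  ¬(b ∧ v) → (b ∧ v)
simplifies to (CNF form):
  b ∧ v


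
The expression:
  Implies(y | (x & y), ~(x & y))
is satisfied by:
  {y: False, x: False}
  {x: True, y: False}
  {y: True, x: False}


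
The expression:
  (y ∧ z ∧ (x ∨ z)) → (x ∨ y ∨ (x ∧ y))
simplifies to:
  True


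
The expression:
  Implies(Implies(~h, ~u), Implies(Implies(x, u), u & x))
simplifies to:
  x | (u & ~h)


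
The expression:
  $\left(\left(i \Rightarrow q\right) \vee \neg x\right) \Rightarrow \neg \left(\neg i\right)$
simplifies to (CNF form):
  $i$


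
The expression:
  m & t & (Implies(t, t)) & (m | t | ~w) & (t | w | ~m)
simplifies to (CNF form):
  m & t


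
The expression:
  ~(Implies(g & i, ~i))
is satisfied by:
  {i: True, g: True}


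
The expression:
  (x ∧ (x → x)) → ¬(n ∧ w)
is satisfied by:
  {w: False, x: False, n: False}
  {n: True, w: False, x: False}
  {x: True, w: False, n: False}
  {n: True, x: True, w: False}
  {w: True, n: False, x: False}
  {n: True, w: True, x: False}
  {x: True, w: True, n: False}


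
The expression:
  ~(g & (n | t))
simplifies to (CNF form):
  (~g | ~n) & (~g | ~t)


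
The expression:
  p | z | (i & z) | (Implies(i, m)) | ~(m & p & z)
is always true.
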